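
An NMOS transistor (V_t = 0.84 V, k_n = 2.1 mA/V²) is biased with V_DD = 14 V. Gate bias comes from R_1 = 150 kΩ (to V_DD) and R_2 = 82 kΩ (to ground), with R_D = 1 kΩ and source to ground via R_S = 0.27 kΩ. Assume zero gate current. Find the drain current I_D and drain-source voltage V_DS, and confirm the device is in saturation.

V_G = V_DD·R_2/(R_1+R_2) = 14×82/232 = 4.95 V.
Assume saturation: I_D = (k_n/2)(V_GS − V_t)² with V_GS = V_G − I_D·R_S = 4.95 − 0.27·I_D.
Substituting gives 0.0765·I_D² − 3.33·I_D + 17.7 = 0, with roots I_D = 6.21 or 37.3 mA.
The root I_D = 37.3 mA gives V_GS = -5.12 V ≤ V_t, so take I_D = 6.21 mA.
Then V_GS = 3.27 V and V_DS = V_DD − I_D(R_D+R_S) = 14 − 6.21×1.27 = 6.11 V.
Saturation requires V_DS ≥ V_GS − V_t = 2.43 V; 6.11 ≥ 2.43 ✓.

I_D ≈ 6.2 mA, V_DS ≈ 6.1 V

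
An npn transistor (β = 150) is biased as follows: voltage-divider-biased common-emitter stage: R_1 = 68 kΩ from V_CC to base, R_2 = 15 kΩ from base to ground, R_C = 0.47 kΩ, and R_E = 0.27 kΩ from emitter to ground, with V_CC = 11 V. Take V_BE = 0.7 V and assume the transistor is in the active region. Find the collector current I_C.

I_C ≈ 3.6 mA

Thevenize the base divider: V_Th = V_CC·R_2/(R_1+R_2) = 11×15/83 = 1.99 V, R_Th = R_1‖R_2 = 12.3 kΩ.
Base-emitter loop: V_Th = I_B·R_Th + V_BE + (β+1)I_B·R_E, so I_B = (1.99 − 0.7) / (12.3 + 151×0.27) = 0.0243 mA.
I_C = β·I_B = 150×0.0243 = 3.64 mA, and I_E = (β+1)I_B = 3.67 mA.
V_CE = V_CC − I_C·R_C − I_E·R_E = 11 − 3.64×0.47 − 3.67×0.27 = 8.3 V.
V_CE = 8.3 V > 0.2 V confirms active-region operation.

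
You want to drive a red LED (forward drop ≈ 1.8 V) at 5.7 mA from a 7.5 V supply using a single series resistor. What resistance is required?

The resistor drops V_S − V_D = 7.5 − 1.8 = 5.7 V at 5.7 mA.
R = 5.7 V / 5.7 mA = 1 kΩ.

R ≈ 1 kΩ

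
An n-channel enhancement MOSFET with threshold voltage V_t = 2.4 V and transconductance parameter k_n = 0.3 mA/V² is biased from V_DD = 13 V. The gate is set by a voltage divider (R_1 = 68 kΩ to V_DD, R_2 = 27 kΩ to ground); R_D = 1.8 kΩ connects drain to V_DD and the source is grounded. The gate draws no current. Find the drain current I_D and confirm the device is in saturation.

V_G = V_DD·R_2/(R_1+R_2) = 13×27/95 = 3.69 V. With the source grounded, V_GS = V_G = 3.69 V.
Assume saturation: I_D = (k_n/2)(V_GS − V_t)² = (0.3/2)×(3.69 − 2.4)² = 0.15×1.29² = 0.251 mA.
V_DS = V_DD − I_D·R_D = 13 − 0.251×1.8 = 12.5 V.
Saturation requires V_DS ≥ V_GS − V_t = 1.29 V; 12.5 ≥ 1.29 ✓.

I_D ≈ 0.25 mA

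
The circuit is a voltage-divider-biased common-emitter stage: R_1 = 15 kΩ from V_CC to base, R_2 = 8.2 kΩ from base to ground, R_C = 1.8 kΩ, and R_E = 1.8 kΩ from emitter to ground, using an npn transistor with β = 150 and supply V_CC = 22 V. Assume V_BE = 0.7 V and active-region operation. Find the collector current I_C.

I_C ≈ 3.8 mA

Thevenize the base divider: V_Th = V_CC·R_2/(R_1+R_2) = 22×8.2/23.2 = 7.78 V, R_Th = R_1‖R_2 = 5.3 kΩ.
Base-emitter loop: V_Th = I_B·R_Th + V_BE + (β+1)I_B·R_E, so I_B = (7.78 − 0.7) / (5.3 + 151×1.8) = 0.0255 mA.
I_C = β·I_B = 150×0.0255 = 3.83 mA, and I_E = (β+1)I_B = 3.86 mA.
V_CE = V_CC − I_C·R_C − I_E·R_E = 22 − 3.83×1.8 − 3.86×1.8 = 8.17 V.
V_CE = 8.17 V > 0.2 V confirms active-region operation.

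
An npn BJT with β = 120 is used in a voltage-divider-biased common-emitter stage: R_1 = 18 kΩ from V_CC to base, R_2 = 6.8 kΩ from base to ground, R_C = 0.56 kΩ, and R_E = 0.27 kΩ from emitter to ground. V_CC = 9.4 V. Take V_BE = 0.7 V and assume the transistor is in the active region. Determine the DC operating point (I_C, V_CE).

I_C ≈ 6 mA, V_CE ≈ 4.4 V

Thevenize the base divider: V_Th = V_CC·R_2/(R_1+R_2) = 9.4×6.8/24.8 = 2.58 V, R_Th = R_1‖R_2 = 4.94 kΩ.
Base-emitter loop: V_Th = I_B·R_Th + V_BE + (β+1)I_B·R_E, so I_B = (2.58 − 0.7) / (4.94 + 121×0.27) = 0.0499 mA.
I_C = β·I_B = 120×0.0499 = 5.99 mA, and I_E = (β+1)I_B = 6.04 mA.
V_CE = V_CC − I_C·R_C − I_E·R_E = 9.4 − 5.99×0.56 − 6.04×0.27 = 4.41 V.
V_CE = 4.41 V > 0.2 V confirms active-region operation.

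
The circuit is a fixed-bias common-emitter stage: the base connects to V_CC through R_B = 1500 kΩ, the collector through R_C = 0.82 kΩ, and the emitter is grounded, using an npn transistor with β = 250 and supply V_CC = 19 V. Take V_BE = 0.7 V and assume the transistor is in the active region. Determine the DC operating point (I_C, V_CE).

I_C ≈ 3.1 mA, V_CE ≈ 16 V

Base loop: V_CC = I_B·R_B + V_BE, so I_B = (19 − 0.7)/1500 kΩ = 0.0122 mA.
In the active region I_C = β·I_B = 250 × 0.0122 = 3.05 mA.
Collector loop: V_CE = V_CC − I_C·R_C = 19 − 3.05×0.82 = 16.5 V.
Since V_CE = 16.5 V > V_CE(sat) ≈ 0.2 V, the transistor is in the active region as assumed.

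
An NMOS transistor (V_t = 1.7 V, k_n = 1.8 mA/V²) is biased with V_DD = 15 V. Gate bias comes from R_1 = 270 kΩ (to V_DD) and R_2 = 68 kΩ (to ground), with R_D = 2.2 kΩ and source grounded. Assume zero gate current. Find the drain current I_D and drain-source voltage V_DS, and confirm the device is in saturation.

V_G = V_DD·R_2/(R_1+R_2) = 15×68/338 = 3.02 V. With the source grounded, V_GS = V_G = 3.02 V.
Assume saturation: I_D = (k_n/2)(V_GS − V_t)² = (1.8/2)×(3.02 − 1.7)² = 0.9×1.32² = 1.56 mA.
V_DS = V_DD − I_D·R_D = 15 − 1.56×2.2 = 11.6 V.
Saturation requires V_DS ≥ V_GS − V_t = 1.32 V; 11.6 ≥ 1.32 ✓.

I_D ≈ 1.6 mA, V_DS ≈ 12 V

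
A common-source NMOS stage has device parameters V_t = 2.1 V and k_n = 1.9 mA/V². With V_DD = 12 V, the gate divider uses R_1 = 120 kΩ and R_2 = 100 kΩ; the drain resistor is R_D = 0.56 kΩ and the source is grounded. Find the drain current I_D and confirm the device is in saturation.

V_G = V_DD·R_2/(R_1+R_2) = 12×100/220 = 5.45 V. With the source grounded, V_GS = V_G = 5.45 V.
Assume saturation: I_D = (k_n/2)(V_GS − V_t)² = (1.9/2)×(5.45 − 2.1)² = 0.95×3.35² = 10.7 mA.
V_DS = V_DD − I_D·R_D = 12 − 10.7×0.56 = 6.01 V.
Saturation requires V_DS ≥ V_GS − V_t = 3.35 V; 6.01 ≥ 3.35 ✓.

I_D ≈ 11 mA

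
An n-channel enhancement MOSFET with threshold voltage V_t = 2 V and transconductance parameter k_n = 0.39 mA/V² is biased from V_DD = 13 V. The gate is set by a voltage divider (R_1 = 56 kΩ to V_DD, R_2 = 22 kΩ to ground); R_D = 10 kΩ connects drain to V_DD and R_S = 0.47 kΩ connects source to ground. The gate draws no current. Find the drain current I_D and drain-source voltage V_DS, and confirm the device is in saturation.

I_D ≈ 0.42 mA, V_DS ≈ 8.6 V

V_G = V_DD·R_2/(R_1+R_2) = 13×22/78 = 3.67 V.
Assume saturation: I_D = (k_n/2)(V_GS − V_t)² with V_GS = V_G − I_D·R_S = 3.67 − 0.47·I_D.
Substituting gives 0.0431·I_D² − 1.31·I_D + 0.542 = 0, with roots I_D = 0.421 or 29.9 mA.
The root I_D = 29.9 mA gives V_GS = -10.4 V ≤ V_t, so take I_D = 0.421 mA.
Then V_GS = 3.47 V and V_DS = V_DD − I_D(R_D+R_S) = 13 − 0.421×10.5 = 8.59 V.
Saturation requires V_DS ≥ V_GS − V_t = 1.47 V; 8.59 ≥ 1.47 ✓.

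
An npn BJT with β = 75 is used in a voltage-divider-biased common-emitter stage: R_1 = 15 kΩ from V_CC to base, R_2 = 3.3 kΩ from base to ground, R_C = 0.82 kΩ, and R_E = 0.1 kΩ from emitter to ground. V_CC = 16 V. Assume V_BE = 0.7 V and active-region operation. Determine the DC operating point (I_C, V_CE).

I_C ≈ 16 mA, V_CE ≈ 1.3 V

Thevenize the base divider: V_Th = V_CC·R_2/(R_1+R_2) = 16×3.3/18.3 = 2.89 V, R_Th = R_1‖R_2 = 2.7 kΩ.
Base-emitter loop: V_Th = I_B·R_Th + V_BE + (β+1)I_B·R_E, so I_B = (2.89 − 0.7) / (2.7 + 76×0.1) = 0.212 mA.
I_C = β·I_B = 75×0.212 = 15.9 mA, and I_E = (β+1)I_B = 16.1 mA.
V_CE = V_CC − I_C·R_C − I_E·R_E = 16 − 15.9×0.82 − 16.1×0.1 = 1.35 V.
V_CE = 1.35 V > 0.2 V confirms active-region operation.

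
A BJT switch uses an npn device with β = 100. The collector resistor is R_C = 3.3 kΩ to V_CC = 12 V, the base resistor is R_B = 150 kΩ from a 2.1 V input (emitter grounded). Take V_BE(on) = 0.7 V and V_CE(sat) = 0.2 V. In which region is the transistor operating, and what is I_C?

active; I_C ≈ 0.93 mA

Assume active. Base-emitter loop: I_B = (V_BB − V_BE)/R_B = (2.1 − 0.7)/150 = 0.00933 mA.
I_C = β·I_B = 100×0.00933 = 0.933 mA.
V_CE = V_CC − I_C·R_C = 12 − 0.933×3.3 = 8.92 V > V_CE(sat), so the active-region assumption holds.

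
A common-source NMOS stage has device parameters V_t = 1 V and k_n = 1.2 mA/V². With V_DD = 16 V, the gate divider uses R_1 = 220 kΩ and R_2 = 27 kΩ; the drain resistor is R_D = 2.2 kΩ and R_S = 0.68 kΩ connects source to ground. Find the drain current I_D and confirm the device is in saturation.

I_D ≈ 0.22 mA

V_G = V_DD·R_2/(R_1+R_2) = 16×27/247 = 1.75 V.
Assume saturation: I_D = (k_n/2)(V_GS − V_t)² with V_GS = V_G − I_D·R_S = 1.75 − 0.68·I_D.
Substituting gives 0.277·I_D² − 1.61·I_D + 0.337 = 0, with roots I_D = 0.217 or 5.59 mA.
The root I_D = 5.59 mA gives V_GS = -2.05 V ≤ V_t, so take I_D = 0.217 mA.
Then V_GS = 1.6 V and V_DS = V_DD − I_D(R_D+R_S) = 16 − 0.217×2.88 = 15.4 V.
Saturation requires V_DS ≥ V_GS − V_t = 0.601 V; 15.4 ≥ 0.601 ✓.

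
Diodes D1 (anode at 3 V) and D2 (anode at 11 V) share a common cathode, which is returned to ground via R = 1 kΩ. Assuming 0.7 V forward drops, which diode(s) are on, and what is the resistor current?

Only D2 conducts; I_R ≈ 10 mA

Assume both conduct. Then node N would need to be at both 3−0.7 = 2.3 V and 11−0.7 = 10.3 V, which is impossible.
Assume only D2 conducts: V_N = 11 − 0.7 = 10.3 V, so I_R = 10.3/1 = 10.3 mA.
Check D1: its anode-to-cathode voltage is 3 − 10.3 = -7.3 V < 0.7 V, so it is off. The assumption is consistent.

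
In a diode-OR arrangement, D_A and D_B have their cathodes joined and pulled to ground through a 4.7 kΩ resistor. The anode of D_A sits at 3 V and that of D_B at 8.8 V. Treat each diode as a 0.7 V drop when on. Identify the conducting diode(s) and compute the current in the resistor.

Assume both conduct. Then node N would need to be at both 3−0.7 = 2.3 V and 8.8−0.7 = 8.1 V, which is impossible.
Assume only D_B conducts: V_N = 8.8 − 0.7 = 8.1 V, so I_R = 8.1/4.7 = 1.72 mA.
Check D_A: its anode-to-cathode voltage is 3 − 8.1 = -5.1 V < 0.7 V, so it is off. The assumption is consistent.

Only D_B conducts; I_R ≈ 1.7 mA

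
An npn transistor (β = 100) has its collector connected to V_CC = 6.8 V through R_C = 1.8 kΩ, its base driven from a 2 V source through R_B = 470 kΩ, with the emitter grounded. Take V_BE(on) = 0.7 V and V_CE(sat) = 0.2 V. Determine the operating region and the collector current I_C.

Assume active. Base-emitter loop: I_B = (V_BB − V_BE)/R_B = (2 − 0.7)/470 = 0.00277 mA.
I_C = β·I_B = 100×0.00277 = 0.277 mA.
V_CE = V_CC − I_C·R_C = 6.8 − 0.277×1.8 = 6.3 V > V_CE(sat), so the active-region assumption holds.

active; I_C ≈ 0.28 mA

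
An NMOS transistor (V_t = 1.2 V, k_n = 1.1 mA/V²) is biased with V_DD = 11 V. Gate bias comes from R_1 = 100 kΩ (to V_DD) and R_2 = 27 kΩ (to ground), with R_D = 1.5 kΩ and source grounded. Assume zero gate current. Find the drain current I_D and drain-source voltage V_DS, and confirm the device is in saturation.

V_G = V_DD·R_2/(R_1+R_2) = 11×27/127 = 2.34 V. With the source grounded, V_GS = V_G = 2.34 V.
Assume saturation: I_D = (k_n/2)(V_GS − V_t)² = (1.1/2)×(2.34 − 1.2)² = 0.55×1.14² = 0.713 mA.
V_DS = V_DD − I_D·R_D = 11 − 0.713×1.5 = 9.93 V.
Saturation requires V_DS ≥ V_GS − V_t = 1.14 V; 9.93 ≥ 1.14 ✓.

I_D ≈ 0.71 mA, V_DS ≈ 9.9 V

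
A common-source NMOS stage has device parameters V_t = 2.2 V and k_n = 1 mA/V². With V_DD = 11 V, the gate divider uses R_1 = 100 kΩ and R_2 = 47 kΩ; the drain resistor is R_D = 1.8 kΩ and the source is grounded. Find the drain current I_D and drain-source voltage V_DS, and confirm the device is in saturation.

V_G = V_DD·R_2/(R_1+R_2) = 11×47/147 = 3.52 V. With the source grounded, V_GS = V_G = 3.52 V.
Assume saturation: I_D = (k_n/2)(V_GS − V_t)² = (1/2)×(3.52 − 2.2)² = 0.5×1.32² = 0.867 mA.
V_DS = V_DD − I_D·R_D = 11 − 0.867×1.8 = 9.44 V.
Saturation requires V_DS ≥ V_GS − V_t = 1.32 V; 9.44 ≥ 1.32 ✓.

I_D ≈ 0.87 mA, V_DS ≈ 9.4 V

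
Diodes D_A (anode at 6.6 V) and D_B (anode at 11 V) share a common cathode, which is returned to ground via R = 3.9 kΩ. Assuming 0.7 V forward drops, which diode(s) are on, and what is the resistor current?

Only D_B conducts; I_R ≈ 2.6 mA

Assume both conduct. Then node N would need to be at both 6.6−0.7 = 5.9 V and 11−0.7 = 10.3 V, which is impossible.
Assume only D_B conducts: V_N = 11 − 0.7 = 10.3 V, so I_R = 10.3/3.9 = 2.64 mA.
Check D_A: its anode-to-cathode voltage is 6.6 − 10.3 = -3.7 V < 0.7 V, so it is off. The assumption is consistent.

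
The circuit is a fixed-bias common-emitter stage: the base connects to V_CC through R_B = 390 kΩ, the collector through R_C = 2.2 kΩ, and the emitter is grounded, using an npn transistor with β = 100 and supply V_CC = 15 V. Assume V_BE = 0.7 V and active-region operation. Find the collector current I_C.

Base loop: V_CC = I_B·R_B + V_BE, so I_B = (15 − 0.7)/390 kΩ = 0.0367 mA.
In the active region I_C = β·I_B = 100 × 0.0367 = 3.67 mA.
Collector loop: V_CE = V_CC − I_C·R_C = 15 − 3.67×2.2 = 6.93 V.
Since V_CE = 6.93 V > V_CE(sat) ≈ 0.2 V, the transistor is in the active region as assumed.

I_C ≈ 3.7 mA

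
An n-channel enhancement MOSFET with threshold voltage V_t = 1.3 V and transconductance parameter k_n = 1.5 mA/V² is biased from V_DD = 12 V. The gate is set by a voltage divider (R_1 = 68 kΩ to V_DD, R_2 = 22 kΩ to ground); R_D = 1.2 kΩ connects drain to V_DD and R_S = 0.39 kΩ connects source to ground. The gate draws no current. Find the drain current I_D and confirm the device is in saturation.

V_G = V_DD·R_2/(R_1+R_2) = 12×22/90 = 2.93 V.
Assume saturation: I_D = (k_n/2)(V_GS − V_t)² with V_GS = V_G − I_D·R_S = 2.93 − 0.39·I_D.
Substituting gives 0.114·I_D² − 1.96·I_D + 2 = 0, with roots I_D = 1.09 or 16 mA.
The root I_D = 16 mA gives V_GS = -3.33 V ≤ V_t, so take I_D = 1.09 mA.
Then V_GS = 2.51 V and V_DS = V_DD − I_D(R_D+R_S) = 12 − 1.09×1.59 = 10.3 V.
Saturation requires V_DS ≥ V_GS − V_t = 1.21 V; 10.3 ≥ 1.21 ✓.

I_D ≈ 1.1 mA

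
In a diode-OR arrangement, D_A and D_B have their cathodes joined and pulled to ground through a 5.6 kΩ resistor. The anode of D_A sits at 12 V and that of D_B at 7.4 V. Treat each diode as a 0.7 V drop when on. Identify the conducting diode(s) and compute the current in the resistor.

Assume both conduct. Then node N would need to be at both 12−0.7 = 11.3 V and 7.4−0.7 = 6.7 V, which is impossible.
Assume only D_A conducts: V_N = 12 − 0.7 = 11.3 V, so I_R = 11.3/5.6 = 2.02 mA.
Check D_B: its anode-to-cathode voltage is 7.4 − 11.3 = -3.9 V < 0.7 V, so it is off. The assumption is consistent.

Only D_A conducts; I_R ≈ 2 mA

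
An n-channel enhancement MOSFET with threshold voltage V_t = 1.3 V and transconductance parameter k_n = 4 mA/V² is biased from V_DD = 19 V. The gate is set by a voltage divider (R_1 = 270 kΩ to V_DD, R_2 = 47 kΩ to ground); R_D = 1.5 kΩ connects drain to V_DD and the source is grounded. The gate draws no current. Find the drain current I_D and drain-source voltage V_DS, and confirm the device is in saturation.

I_D ≈ 4.6 mA, V_DS ≈ 12 V

V_G = V_DD·R_2/(R_1+R_2) = 19×47/317 = 2.82 V. With the source grounded, V_GS = V_G = 2.82 V.
Assume saturation: I_D = (k_n/2)(V_GS − V_t)² = (4/2)×(2.82 − 1.3)² = 2×1.52² = 4.6 mA.
V_DS = V_DD − I_D·R_D = 19 − 4.6×1.5 = 12.1 V.
Saturation requires V_DS ≥ V_GS − V_t = 1.52 V; 12.1 ≥ 1.52 ✓.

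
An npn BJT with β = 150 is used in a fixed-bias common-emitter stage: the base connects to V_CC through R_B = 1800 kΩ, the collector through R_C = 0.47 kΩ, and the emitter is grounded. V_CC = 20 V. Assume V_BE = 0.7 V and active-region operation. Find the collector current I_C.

I_C ≈ 1.6 mA

Base loop: V_CC = I_B·R_B + V_BE, so I_B = (20 − 0.7)/1800 kΩ = 0.0107 mA.
In the active region I_C = β·I_B = 150 × 0.0107 = 1.61 mA.
Collector loop: V_CE = V_CC − I_C·R_C = 20 − 1.61×0.47 = 19.2 V.
Since V_CE = 19.2 V > V_CE(sat) ≈ 0.2 V, the transistor is in the active region as assumed.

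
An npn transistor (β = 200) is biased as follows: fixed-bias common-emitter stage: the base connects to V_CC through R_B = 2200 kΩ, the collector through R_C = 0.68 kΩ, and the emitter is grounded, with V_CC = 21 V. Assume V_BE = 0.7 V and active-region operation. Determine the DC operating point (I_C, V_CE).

I_C ≈ 1.8 mA, V_CE ≈ 20 V

Base loop: V_CC = I_B·R_B + V_BE, so I_B = (21 − 0.7)/2200 kΩ = 0.00923 mA.
In the active region I_C = β·I_B = 200 × 0.00923 = 1.85 mA.
Collector loop: V_CE = V_CC − I_C·R_C = 21 − 1.85×0.68 = 19.7 V.
Since V_CE = 19.7 V > V_CE(sat) ≈ 0.2 V, the transistor is in the active region as assumed.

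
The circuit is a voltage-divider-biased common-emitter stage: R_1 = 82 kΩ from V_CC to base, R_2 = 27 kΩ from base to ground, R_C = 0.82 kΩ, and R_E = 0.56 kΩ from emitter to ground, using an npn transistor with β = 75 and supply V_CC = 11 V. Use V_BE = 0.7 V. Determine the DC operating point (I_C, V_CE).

I_C ≈ 2.4 mA, V_CE ≈ 7.6 V

Thevenize the base divider: V_Th = V_CC·R_2/(R_1+R_2) = 11×27/109 = 2.72 V, R_Th = R_1‖R_2 = 20.3 kΩ.
Base-emitter loop: V_Th = I_B·R_Th + V_BE + (β+1)I_B·R_E, so I_B = (2.72 − 0.7) / (20.3 + 76×0.56) = 0.0322 mA.
I_C = β·I_B = 75×0.0322 = 2.42 mA, and I_E = (β+1)I_B = 2.45 mA.
V_CE = V_CC − I_C·R_C − I_E·R_E = 11 − 2.42×0.82 − 2.45×0.56 = 7.65 V.
V_CE = 7.65 V > 0.2 V confirms active-region operation.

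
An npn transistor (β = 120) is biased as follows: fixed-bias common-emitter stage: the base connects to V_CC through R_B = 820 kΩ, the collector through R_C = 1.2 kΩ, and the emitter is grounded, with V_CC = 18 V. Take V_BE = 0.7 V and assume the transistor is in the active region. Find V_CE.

V_CE ≈ 15 V

Base loop: V_CC = I_B·R_B + V_BE, so I_B = (18 − 0.7)/820 kΩ = 0.0211 mA.
In the active region I_C = β·I_B = 120 × 0.0211 = 2.53 mA.
Collector loop: V_CE = V_CC − I_C·R_C = 18 − 2.53×1.2 = 15 V.
Since V_CE = 15 V > V_CE(sat) ≈ 0.2 V, the transistor is in the active region as assumed.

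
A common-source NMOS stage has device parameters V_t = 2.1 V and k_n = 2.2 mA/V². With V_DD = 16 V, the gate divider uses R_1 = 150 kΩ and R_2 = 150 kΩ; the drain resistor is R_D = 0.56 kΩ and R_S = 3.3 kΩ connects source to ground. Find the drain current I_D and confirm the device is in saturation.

V_G = V_DD·R_2/(R_1+R_2) = 16×150/300 = 8 V.
Assume saturation: I_D = (k_n/2)(V_GS − V_t)² with V_GS = V_G − I_D·R_S = 8 − 3.3·I_D.
Substituting gives 12·I_D² − 43.8·I_D + 38.3 = 0, with roots I_D = 1.44 or 2.22 mA.
The root I_D = 2.22 mA gives V_GS = 0.68 V ≤ V_t, so take I_D = 1.44 mA.
Then V_GS = 3.24 V and V_DS = V_DD − I_D(R_D+R_S) = 16 − 1.44×3.86 = 10.4 V.
Saturation requires V_DS ≥ V_GS − V_t = 1.14 V; 10.4 ≥ 1.14 ✓.

I_D ≈ 1.4 mA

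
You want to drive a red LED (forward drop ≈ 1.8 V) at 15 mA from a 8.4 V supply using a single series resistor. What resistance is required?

The resistor drops V_S − V_D = 8.4 − 1.8 = 6.6 V at 15 mA.
R = 6.6 V / 15 mA = 0.44 kΩ.

R ≈ 0.44 kΩ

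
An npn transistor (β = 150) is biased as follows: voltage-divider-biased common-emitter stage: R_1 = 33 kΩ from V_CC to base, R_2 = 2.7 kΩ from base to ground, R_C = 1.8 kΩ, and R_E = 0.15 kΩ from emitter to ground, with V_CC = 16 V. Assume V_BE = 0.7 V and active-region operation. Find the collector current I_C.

Thevenize the base divider: V_Th = V_CC·R_2/(R_1+R_2) = 16×2.7/35.7 = 1.21 V, R_Th = R_1‖R_2 = 2.5 kΩ.
Base-emitter loop: V_Th = I_B·R_Th + V_BE + (β+1)I_B·R_E, so I_B = (1.21 − 0.7) / (2.5 + 151×0.15) = 0.0203 mA.
I_C = β·I_B = 150×0.0203 = 3.04 mA, and I_E = (β+1)I_B = 3.06 mA.
V_CE = V_CC − I_C·R_C − I_E·R_E = 16 − 3.04×1.8 − 3.06×0.15 = 10.1 V.
V_CE = 10.1 V > 0.2 V confirms active-region operation.

I_C ≈ 3 mA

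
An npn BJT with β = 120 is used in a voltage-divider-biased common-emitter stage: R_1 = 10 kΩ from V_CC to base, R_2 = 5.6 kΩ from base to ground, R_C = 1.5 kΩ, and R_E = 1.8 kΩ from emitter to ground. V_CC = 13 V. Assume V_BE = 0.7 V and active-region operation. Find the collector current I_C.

I_C ≈ 2.2 mA

Thevenize the base divider: V_Th = V_CC·R_2/(R_1+R_2) = 13×5.6/15.6 = 4.67 V, R_Th = R_1‖R_2 = 3.59 kΩ.
Base-emitter loop: V_Th = I_B·R_Th + V_BE + (β+1)I_B·R_E, so I_B = (4.67 − 0.7) / (3.59 + 121×1.8) = 0.0179 mA.
I_C = β·I_B = 120×0.0179 = 2.15 mA, and I_E = (β+1)I_B = 2.17 mA.
V_CE = V_CC − I_C·R_C − I_E·R_E = 13 − 2.15×1.5 − 2.17×1.8 = 5.87 V.
V_CE = 5.87 V > 0.2 V confirms active-region operation.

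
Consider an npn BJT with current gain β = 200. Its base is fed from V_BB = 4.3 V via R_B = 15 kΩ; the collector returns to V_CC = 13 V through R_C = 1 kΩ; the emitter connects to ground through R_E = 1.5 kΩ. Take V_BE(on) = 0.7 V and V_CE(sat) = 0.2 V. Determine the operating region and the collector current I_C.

Assume active. Base-emitter loop: I_B = (V_BB − V_BE)/(R_B + (β+1)R_E) = (4.3 − 0.7)/(15 + 201×1.5) = 0.0114 mA.
I_C = β·I_B = 200×0.0114 = 2.27 mA.
V_CE = V_CC − I_C·R_C − I_E·R_E = 13 − 2.27×1 − 2.29×1.5 = 7.3 V > V_CE(sat), so the active-region assumption holds.

active; I_C ≈ 2.3 mA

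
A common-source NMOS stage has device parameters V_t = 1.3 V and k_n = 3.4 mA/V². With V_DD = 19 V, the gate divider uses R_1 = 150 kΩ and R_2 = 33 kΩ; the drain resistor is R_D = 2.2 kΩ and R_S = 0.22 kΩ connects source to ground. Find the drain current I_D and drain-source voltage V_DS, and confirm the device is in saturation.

V_G = V_DD·R_2/(R_1+R_2) = 19×33/183 = 3.43 V.
Assume saturation: I_D = (k_n/2)(V_GS − V_t)² with V_GS = V_G − I_D·R_S = 3.43 − 0.22·I_D.
Substituting gives 0.0823·I_D² − 2.59·I_D + 7.69 = 0, with roots I_D = 3.32 or 28.2 mA.
The root I_D = 28.2 mA gives V_GS = -2.77 V ≤ V_t, so take I_D = 3.32 mA.
Then V_GS = 2.7 V and V_DS = V_DD − I_D(R_D+R_S) = 19 − 3.32×2.42 = 11 V.
Saturation requires V_DS ≥ V_GS − V_t = 1.4 V; 11 ≥ 1.4 ✓.

I_D ≈ 3.3 mA, V_DS ≈ 11 V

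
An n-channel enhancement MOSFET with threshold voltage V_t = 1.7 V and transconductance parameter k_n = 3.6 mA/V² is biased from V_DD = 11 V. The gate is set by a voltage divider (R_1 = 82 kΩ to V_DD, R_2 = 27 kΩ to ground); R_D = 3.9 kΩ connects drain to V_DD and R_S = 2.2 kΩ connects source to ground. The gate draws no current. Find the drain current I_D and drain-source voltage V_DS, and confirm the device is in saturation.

I_D ≈ 0.28 mA, V_DS ≈ 9.3 V

V_G = V_DD·R_2/(R_1+R_2) = 11×27/109 = 2.72 V.
Assume saturation: I_D = (k_n/2)(V_GS − V_t)² with V_GS = V_G − I_D·R_S = 2.72 − 2.2·I_D.
Substituting gives 8.71·I_D² − 9.12·I_D + 1.89 = 0, with roots I_D = 0.285 or 0.761 mA.
The root I_D = 0.761 mA gives V_GS = 1.05 V ≤ V_t, so take I_D = 0.285 mA.
Then V_GS = 2.1 V and V_DS = V_DD − I_D(R_D+R_S) = 11 − 0.285×6.1 = 9.26 V.
Saturation requires V_DS ≥ V_GS − V_t = 0.398 V; 9.26 ≥ 0.398 ✓.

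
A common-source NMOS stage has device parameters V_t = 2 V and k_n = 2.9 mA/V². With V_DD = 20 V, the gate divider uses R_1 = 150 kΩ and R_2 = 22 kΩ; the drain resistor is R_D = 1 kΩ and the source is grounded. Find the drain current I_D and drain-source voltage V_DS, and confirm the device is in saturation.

V_G = V_DD·R_2/(R_1+R_2) = 20×22/172 = 2.56 V. With the source grounded, V_GS = V_G = 2.56 V.
Assume saturation: I_D = (k_n/2)(V_GS − V_t)² = (2.9/2)×(2.56 − 2)² = 1.45×0.558² = 0.452 mA.
V_DS = V_DD − I_D·R_D = 20 − 0.452×1 = 19.5 V.
Saturation requires V_DS ≥ V_GS − V_t = 0.558 V; 19.5 ≥ 0.558 ✓.

I_D ≈ 0.45 mA, V_DS ≈ 20 V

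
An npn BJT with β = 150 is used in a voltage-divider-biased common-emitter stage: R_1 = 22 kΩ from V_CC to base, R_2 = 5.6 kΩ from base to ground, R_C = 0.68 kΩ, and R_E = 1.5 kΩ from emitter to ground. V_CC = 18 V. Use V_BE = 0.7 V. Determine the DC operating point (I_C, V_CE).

Thevenize the base divider: V_Th = V_CC·R_2/(R_1+R_2) = 18×5.6/27.6 = 3.65 V, R_Th = R_1‖R_2 = 4.46 kΩ.
Base-emitter loop: V_Th = I_B·R_Th + V_BE + (β+1)I_B·R_E, so I_B = (3.65 − 0.7) / (4.46 + 151×1.5) = 0.0128 mA.
I_C = β·I_B = 150×0.0128 = 1.92 mA, and I_E = (β+1)I_B = 1.93 mA.
V_CE = V_CC − I_C·R_C − I_E·R_E = 18 − 1.92×0.68 − 1.93×1.5 = 13.8 V.
V_CE = 13.8 V > 0.2 V confirms active-region operation.

I_C ≈ 1.9 mA, V_CE ≈ 14 V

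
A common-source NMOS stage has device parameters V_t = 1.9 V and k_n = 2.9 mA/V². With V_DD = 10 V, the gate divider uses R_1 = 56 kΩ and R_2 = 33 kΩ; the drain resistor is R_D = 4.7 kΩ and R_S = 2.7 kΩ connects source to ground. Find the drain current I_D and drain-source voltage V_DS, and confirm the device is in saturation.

I_D ≈ 0.46 mA, V_DS ≈ 6.6 V

V_G = V_DD·R_2/(R_1+R_2) = 10×33/89 = 3.71 V.
Assume saturation: I_D = (k_n/2)(V_GS − V_t)² with V_GS = V_G − I_D·R_S = 3.71 − 2.7·I_D.
Substituting gives 10.6·I_D² − 15.2·I_D + 4.74 = 0, with roots I_D = 0.461 or 0.973 mA.
The root I_D = 0.973 mA gives V_GS = 1.08 V ≤ V_t, so take I_D = 0.461 mA.
Then V_GS = 2.46 V and V_DS = V_DD − I_D(R_D+R_S) = 10 − 0.461×7.4 = 6.59 V.
Saturation requires V_DS ≥ V_GS − V_t = 0.564 V; 6.59 ≥ 0.564 ✓.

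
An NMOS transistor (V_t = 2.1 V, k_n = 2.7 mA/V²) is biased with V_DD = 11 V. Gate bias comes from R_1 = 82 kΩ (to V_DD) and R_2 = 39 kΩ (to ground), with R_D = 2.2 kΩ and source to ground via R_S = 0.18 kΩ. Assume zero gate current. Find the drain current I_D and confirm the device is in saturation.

V_G = V_DD·R_2/(R_1+R_2) = 11×39/121 = 3.55 V.
Assume saturation: I_D = (k_n/2)(V_GS − V_t)² with V_GS = V_G − I_D·R_S = 3.55 − 0.18·I_D.
Substituting gives 0.0437·I_D² − 1.7·I_D + 2.82 = 0, with roots I_D = 1.73 or 37.2 mA.
The root I_D = 37.2 mA gives V_GS = -3.15 V ≤ V_t, so take I_D = 1.73 mA.
Then V_GS = 3.23 V and V_DS = V_DD − I_D(R_D+R_S) = 11 − 1.73×2.38 = 6.87 V.
Saturation requires V_DS ≥ V_GS − V_t = 1.13 V; 6.87 ≥ 1.13 ✓.

I_D ≈ 1.7 mA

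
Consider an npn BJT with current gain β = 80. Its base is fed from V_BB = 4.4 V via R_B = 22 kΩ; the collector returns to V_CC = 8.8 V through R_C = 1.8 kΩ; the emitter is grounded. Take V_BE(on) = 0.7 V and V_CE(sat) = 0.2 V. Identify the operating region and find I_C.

saturation; I_C ≈ 4.8 mA

Assume active: I_B = (4.4 − 0.7)/22 = 0.168 mA, giving I_C = β·I_B = 13.5 mA.
But then V_CE = 8.8 − 13.5×1.8 = -15.4 V < V_CE(sat) = 0.2 V — impossible in the active region.
So the transistor is saturated. With V_CE = 0.2 V, I_C = (V_CC − 0.2)/R_C = 8.6/1.8 = 4.78 mA.
Check: β·I_B = 13.5 mA > I_C = 4.78 mA, confirming saturation.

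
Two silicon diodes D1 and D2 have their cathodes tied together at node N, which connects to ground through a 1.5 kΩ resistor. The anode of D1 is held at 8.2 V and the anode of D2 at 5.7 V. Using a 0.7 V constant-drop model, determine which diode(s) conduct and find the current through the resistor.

Assume both conduct. Then node N would need to be at both 8.2−0.7 = 7.5 V and 5.7−0.7 = 5 V, which is impossible.
Assume only D1 conducts: V_N = 8.2 − 0.7 = 7.5 V, so I_R = 7.5/1.5 = 5 mA.
Check D2: its anode-to-cathode voltage is 5.7 − 7.5 = -1.8 V < 0.7 V, so it is off. The assumption is consistent.

Only D1 conducts; I_R ≈ 5 mA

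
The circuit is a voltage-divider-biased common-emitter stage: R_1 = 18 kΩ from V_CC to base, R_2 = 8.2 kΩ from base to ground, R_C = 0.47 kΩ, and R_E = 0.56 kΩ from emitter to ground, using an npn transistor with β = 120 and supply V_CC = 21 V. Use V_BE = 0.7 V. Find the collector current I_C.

I_C ≈ 9.6 mA

Thevenize the base divider: V_Th = V_CC·R_2/(R_1+R_2) = 21×8.2/26.2 = 6.57 V, R_Th = R_1‖R_2 = 5.63 kΩ.
Base-emitter loop: V_Th = I_B·R_Th + V_BE + (β+1)I_B·R_E, so I_B = (6.57 − 0.7) / (5.63 + 121×0.56) = 0.08 mA.
I_C = β·I_B = 120×0.08 = 9.6 mA, and I_E = (β+1)I_B = 9.68 mA.
V_CE = V_CC − I_C·R_C − I_E·R_E = 21 − 9.6×0.47 − 9.68×0.56 = 11.1 V.
V_CE = 11.1 V > 0.2 V confirms active-region operation.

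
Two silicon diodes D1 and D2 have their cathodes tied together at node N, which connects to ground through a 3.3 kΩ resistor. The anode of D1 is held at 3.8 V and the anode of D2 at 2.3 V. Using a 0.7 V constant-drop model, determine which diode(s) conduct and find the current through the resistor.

Only D1 conducts; I_R ≈ 0.94 mA

Assume both conduct. Then node N would need to be at both 3.8−0.7 = 3.1 V and 2.3−0.7 = 1.6 V, which is impossible.
Assume only D1 conducts: V_N = 3.8 − 0.7 = 3.1 V, so I_R = 3.1/3.3 = 0.939 mA.
Check D2: its anode-to-cathode voltage is 2.3 − 3.1 = -0.8 V < 0.7 V, so it is off. The assumption is consistent.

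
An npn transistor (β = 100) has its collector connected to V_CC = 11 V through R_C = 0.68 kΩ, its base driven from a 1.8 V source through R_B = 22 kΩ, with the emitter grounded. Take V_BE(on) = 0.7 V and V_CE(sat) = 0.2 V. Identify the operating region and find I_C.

Assume active. Base-emitter loop: I_B = (V_BB − V_BE)/R_B = (1.8 − 0.7)/22 = 0.05 mA.
I_C = β·I_B = 100×0.05 = 5 mA.
V_CE = V_CC − I_C·R_C = 11 − 5×0.68 = 7.6 V > V_CE(sat), so the active-region assumption holds.

active; I_C ≈ 5 mA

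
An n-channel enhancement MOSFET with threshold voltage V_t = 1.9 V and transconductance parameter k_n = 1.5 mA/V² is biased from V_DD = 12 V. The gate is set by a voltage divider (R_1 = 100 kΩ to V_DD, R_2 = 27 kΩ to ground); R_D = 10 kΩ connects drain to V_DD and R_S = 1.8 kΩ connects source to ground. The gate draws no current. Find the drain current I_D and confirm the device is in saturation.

V_G = V_DD·R_2/(R_1+R_2) = 12×27/127 = 2.55 V.
Assume saturation: I_D = (k_n/2)(V_GS − V_t)² with V_GS = V_G − I_D·R_S = 2.55 − 1.8·I_D.
Substituting gives 2.43·I_D² − 2.76·I_D + 0.318 = 0, with roots I_D = 0.13 or 1 mA.
The root I_D = 1 mA gives V_GS = 0.743 V ≤ V_t, so take I_D = 0.13 mA.
Then V_GS = 2.32 V and V_DS = V_DD − I_D(R_D+R_S) = 12 − 0.13×11.8 = 10.5 V.
Saturation requires V_DS ≥ V_GS − V_t = 0.417 V; 10.5 ≥ 0.417 ✓.

I_D ≈ 0.13 mA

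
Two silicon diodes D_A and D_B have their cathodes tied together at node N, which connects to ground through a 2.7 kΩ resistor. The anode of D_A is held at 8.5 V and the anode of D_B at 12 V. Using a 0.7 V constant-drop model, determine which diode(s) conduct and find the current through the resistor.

Assume both conduct. Then node N would need to be at both 8.5−0.7 = 7.8 V and 12−0.7 = 11.3 V, which is impossible.
Assume only D_B conducts: V_N = 12 − 0.7 = 11.3 V, so I_R = 11.3/2.7 = 4.19 mA.
Check D_A: its anode-to-cathode voltage is 8.5 − 11.3 = -2.8 V < 0.7 V, so it is off. The assumption is consistent.

Only D_B conducts; I_R ≈ 4.2 mA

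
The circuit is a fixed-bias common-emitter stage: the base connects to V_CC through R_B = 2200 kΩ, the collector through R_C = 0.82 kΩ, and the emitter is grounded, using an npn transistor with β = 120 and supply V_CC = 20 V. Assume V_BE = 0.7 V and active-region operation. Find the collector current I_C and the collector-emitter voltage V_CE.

I_C ≈ 1.1 mA, V_CE ≈ 19 V

Base loop: V_CC = I_B·R_B + V_BE, so I_B = (20 − 0.7)/2200 kΩ = 0.00877 mA.
In the active region I_C = β·I_B = 120 × 0.00877 = 1.05 mA.
Collector loop: V_CE = V_CC − I_C·R_C = 20 − 1.05×0.82 = 19.1 V.
Since V_CE = 19.1 V > V_CE(sat) ≈ 0.2 V, the transistor is in the active region as assumed.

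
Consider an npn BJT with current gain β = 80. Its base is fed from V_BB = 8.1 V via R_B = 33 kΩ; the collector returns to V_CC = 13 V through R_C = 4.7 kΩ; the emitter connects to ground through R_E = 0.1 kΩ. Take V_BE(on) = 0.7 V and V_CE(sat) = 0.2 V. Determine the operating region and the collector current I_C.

saturation; I_C ≈ 2.7 mA

Assume active: I_B = (8.1 − 0.7)/(33 + 81×0.1) = 0.18 mA, I_C = β·I_B = 14.4 mA.
Then V_CE = 13 − 14.4×4.7 − 14.6×0.1 = -56.2 V < 0.2 V — the active assumption fails.
Re-solve with V_CE = 0.2 V. KCL at the emitter: V_E/R_E = (V_BB−0.7−V_E)/R_B + (V_CC−0.2−V_E)/R_C, giving V_E = 0.288 V.
I_C = (V_CC − 0.2 − V_E)/R_C = (12.8 − 0.288)/4.7 = 2.66 mA.
Check: I_B = (7.4 − 0.288)/33 = 0.216 mA, and β·I_B = 17.2 mA > I_C, confirming saturation.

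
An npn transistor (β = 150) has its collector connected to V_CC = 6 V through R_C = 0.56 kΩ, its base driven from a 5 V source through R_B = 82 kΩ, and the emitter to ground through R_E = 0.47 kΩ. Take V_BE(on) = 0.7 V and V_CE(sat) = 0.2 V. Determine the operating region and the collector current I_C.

Assume active. Base-emitter loop: I_B = (V_BB − V_BE)/(R_B + (β+1)R_E) = (5 − 0.7)/(82 + 151×0.47) = 0.0281 mA.
I_C = β·I_B = 150×0.0281 = 4.22 mA.
V_CE = V_CC − I_C·R_C − I_E·R_E = 6 − 4.22×0.56 − 4.24×0.47 = 1.64 V > V_CE(sat), so the active-region assumption holds.

active; I_C ≈ 4.2 mA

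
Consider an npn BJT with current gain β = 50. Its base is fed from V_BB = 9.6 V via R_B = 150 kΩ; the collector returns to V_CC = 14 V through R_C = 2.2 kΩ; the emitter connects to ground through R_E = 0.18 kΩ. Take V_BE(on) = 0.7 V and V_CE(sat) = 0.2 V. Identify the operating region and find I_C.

Assume active. Base-emitter loop: I_B = (V_BB − V_BE)/(R_B + (β+1)R_E) = (9.6 − 0.7)/(150 + 51×0.18) = 0.0559 mA.
I_C = β·I_B = 50×0.0559 = 2.8 mA.
V_CE = V_CC − I_C·R_C − I_E·R_E = 14 − 2.8×2.2 − 2.85×0.18 = 7.34 V > V_CE(sat), so the active-region assumption holds.

active; I_C ≈ 2.8 mA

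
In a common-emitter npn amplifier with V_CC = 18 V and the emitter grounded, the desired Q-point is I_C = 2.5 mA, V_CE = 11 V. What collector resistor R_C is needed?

R_C ≈ 2.8 kΩ

Collector loop: V_CC = I_C·R_C + V_CE.
R_C = (V_CC − V_CE)/I_C = (18 − 11)/2.5 = 2.8 kΩ.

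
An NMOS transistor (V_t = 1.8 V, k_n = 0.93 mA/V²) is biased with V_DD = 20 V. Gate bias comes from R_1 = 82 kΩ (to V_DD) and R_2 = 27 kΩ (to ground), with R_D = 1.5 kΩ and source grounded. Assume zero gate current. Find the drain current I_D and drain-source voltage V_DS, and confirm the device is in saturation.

V_G = V_DD·R_2/(R_1+R_2) = 20×27/109 = 4.95 V. With the source grounded, V_GS = V_G = 4.95 V.
Assume saturation: I_D = (k_n/2)(V_GS − V_t)² = (0.93/2)×(4.95 − 1.8)² = 0.465×3.15² = 4.63 mA.
V_DS = V_DD − I_D·R_D = 20 − 4.63×1.5 = 13.1 V.
Saturation requires V_DS ≥ V_GS − V_t = 3.15 V; 13.1 ≥ 3.15 ✓.

I_D ≈ 4.6 mA, V_DS ≈ 13 V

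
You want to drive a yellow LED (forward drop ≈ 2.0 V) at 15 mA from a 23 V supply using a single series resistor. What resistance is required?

The resistor drops V_S − V_D = 23 − 2.0 = 21 V at 15 mA.
R = 21 V / 15 mA = 1.4 kΩ.

R ≈ 1.4 kΩ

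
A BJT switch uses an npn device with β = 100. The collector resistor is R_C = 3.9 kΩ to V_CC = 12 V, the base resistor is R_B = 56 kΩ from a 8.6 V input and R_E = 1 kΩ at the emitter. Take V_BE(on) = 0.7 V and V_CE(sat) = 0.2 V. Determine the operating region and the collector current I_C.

Assume active: I_B = (8.6 − 0.7)/(56 + 101×1) = 0.0503 mA, I_C = β·I_B = 5.03 mA.
Then V_CE = 12 − 5.03×3.9 − 5.08×1 = -12.7 V < 0.2 V — the active assumption fails.
Re-solve with V_CE = 0.2 V. KCL at the emitter: V_E/R_E = (V_BB−0.7−V_E)/R_B + (V_CC−0.2−V_E)/R_C, giving V_E = 2.49 V.
I_C = (V_CC − 0.2 − V_E)/R_C = (11.8 − 2.49)/3.9 = 2.39 mA.
Check: I_B = (7.9 − 2.49)/56 = 0.0967 mA, and β·I_B = 9.67 mA > I_C, confirming saturation.

saturation; I_C ≈ 2.4 mA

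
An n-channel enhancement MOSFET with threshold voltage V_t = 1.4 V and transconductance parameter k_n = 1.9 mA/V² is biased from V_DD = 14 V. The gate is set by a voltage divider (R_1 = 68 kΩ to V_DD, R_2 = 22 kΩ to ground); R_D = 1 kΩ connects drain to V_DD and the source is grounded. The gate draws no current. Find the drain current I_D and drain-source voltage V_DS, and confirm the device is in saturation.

V_G = V_DD·R_2/(R_1+R_2) = 14×22/90 = 3.42 V. With the source grounded, V_GS = V_G = 3.42 V.
Assume saturation: I_D = (k_n/2)(V_GS − V_t)² = (1.9/2)×(3.42 − 1.4)² = 0.95×2.02² = 3.88 mA.
V_DS = V_DD − I_D·R_D = 14 − 3.88×1 = 10.1 V.
Saturation requires V_DS ≥ V_GS − V_t = 2.02 V; 10.1 ≥ 2.02 ✓.

I_D ≈ 3.9 mA, V_DS ≈ 10 V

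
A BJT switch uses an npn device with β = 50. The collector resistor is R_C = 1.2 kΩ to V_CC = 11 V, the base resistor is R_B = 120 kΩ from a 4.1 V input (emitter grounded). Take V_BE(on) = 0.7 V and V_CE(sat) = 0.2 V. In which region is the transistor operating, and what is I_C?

active; I_C ≈ 1.4 mA

Assume active. Base-emitter loop: I_B = (V_BB − V_BE)/R_B = (4.1 − 0.7)/120 = 0.0283 mA.
I_C = β·I_B = 50×0.0283 = 1.42 mA.
V_CE = V_CC − I_C·R_C = 11 − 1.42×1.2 = 9.3 V > V_CE(sat), so the active-region assumption holds.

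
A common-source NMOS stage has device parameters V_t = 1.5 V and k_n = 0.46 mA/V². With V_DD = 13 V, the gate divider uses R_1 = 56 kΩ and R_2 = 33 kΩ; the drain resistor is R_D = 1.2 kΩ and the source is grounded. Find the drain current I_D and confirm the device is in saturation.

V_G = V_DD·R_2/(R_1+R_2) = 13×33/89 = 4.82 V. With the source grounded, V_GS = V_G = 4.82 V.
Assume saturation: I_D = (k_n/2)(V_GS − V_t)² = (0.46/2)×(4.82 − 1.5)² = 0.23×3.32² = 2.54 mA.
V_DS = V_DD − I_D·R_D = 13 − 2.54×1.2 = 9.96 V.
Saturation requires V_DS ≥ V_GS − V_t = 3.32 V; 9.96 ≥ 3.32 ✓.

I_D ≈ 2.5 mA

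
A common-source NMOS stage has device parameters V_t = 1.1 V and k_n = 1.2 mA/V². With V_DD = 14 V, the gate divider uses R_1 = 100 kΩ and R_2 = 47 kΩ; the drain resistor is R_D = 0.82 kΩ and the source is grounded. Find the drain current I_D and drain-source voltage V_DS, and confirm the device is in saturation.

V_G = V_DD·R_2/(R_1+R_2) = 14×47/147 = 4.48 V. With the source grounded, V_GS = V_G = 4.48 V.
Assume saturation: I_D = (k_n/2)(V_GS − V_t)² = (1.2/2)×(4.48 − 1.1)² = 0.6×3.38² = 6.84 mA.
V_DS = V_DD − I_D·R_D = 14 − 6.84×0.82 = 8.39 V.
Saturation requires V_DS ≥ V_GS − V_t = 3.38 V; 8.39 ≥ 3.38 ✓.

I_D ≈ 6.8 mA, V_DS ≈ 8.4 V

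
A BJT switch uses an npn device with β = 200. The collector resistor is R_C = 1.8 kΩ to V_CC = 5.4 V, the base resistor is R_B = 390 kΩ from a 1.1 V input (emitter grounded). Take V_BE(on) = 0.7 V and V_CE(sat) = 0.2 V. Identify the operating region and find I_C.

Assume active. Base-emitter loop: I_B = (V_BB − V_BE)/R_B = (1.1 − 0.7)/390 = 0.00103 mA.
I_C = β·I_B = 200×0.00103 = 0.205 mA.
V_CE = V_CC − I_C·R_C = 5.4 − 0.205×1.8 = 5.03 V > V_CE(sat), so the active-region assumption holds.

active; I_C ≈ 0.21 mA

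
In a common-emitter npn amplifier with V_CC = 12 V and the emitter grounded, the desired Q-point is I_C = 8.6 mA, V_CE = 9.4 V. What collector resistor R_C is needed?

Collector loop: V_CC = I_C·R_C + V_CE.
R_C = (V_CC − V_CE)/I_C = (12 − 9.4)/8.6 = 0.302 kΩ.

R_C ≈ 0.3 kΩ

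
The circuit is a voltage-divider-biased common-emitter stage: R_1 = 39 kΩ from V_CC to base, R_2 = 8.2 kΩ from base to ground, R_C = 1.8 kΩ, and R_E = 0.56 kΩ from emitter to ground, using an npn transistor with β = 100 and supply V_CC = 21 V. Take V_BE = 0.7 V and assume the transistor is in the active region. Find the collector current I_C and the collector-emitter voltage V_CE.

I_C ≈ 4.7 mA, V_CE ≈ 10 V

Thevenize the base divider: V_Th = V_CC·R_2/(R_1+R_2) = 21×8.2/47.2 = 3.65 V, R_Th = R_1‖R_2 = 6.78 kΩ.
Base-emitter loop: V_Th = I_B·R_Th + V_BE + (β+1)I_B·R_E, so I_B = (3.65 − 0.7) / (6.78 + 101×0.56) = 0.0466 mA.
I_C = β·I_B = 100×0.0466 = 4.66 mA, and I_E = (β+1)I_B = 4.7 mA.
V_CE = V_CC − I_C·R_C − I_E·R_E = 21 − 4.66×1.8 − 4.7×0.56 = 9.99 V.
V_CE = 9.99 V > 0.2 V confirms active-region operation.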